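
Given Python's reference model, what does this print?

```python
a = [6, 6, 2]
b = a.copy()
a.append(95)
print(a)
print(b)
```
[6, 6, 2, 95]
[6, 6, 2]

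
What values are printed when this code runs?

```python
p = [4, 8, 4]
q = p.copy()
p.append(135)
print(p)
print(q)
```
[4, 8, 4, 135]
[4, 8, 4]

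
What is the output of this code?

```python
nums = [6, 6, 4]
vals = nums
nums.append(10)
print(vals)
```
[6, 6, 4, 10]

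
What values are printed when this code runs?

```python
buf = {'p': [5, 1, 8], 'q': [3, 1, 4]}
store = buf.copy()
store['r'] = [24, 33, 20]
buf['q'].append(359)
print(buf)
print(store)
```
{'p': [5, 1, 8], 'q': [3, 1, 4, 359]}
{'p': [5, 1, 8], 'q': [3, 1, 4, 359], 'r': [24, 33, 20]}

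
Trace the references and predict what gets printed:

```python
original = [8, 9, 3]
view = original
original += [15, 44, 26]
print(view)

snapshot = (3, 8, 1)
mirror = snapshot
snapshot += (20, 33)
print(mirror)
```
[8, 9, 3, 15, 44, 26]
(3, 8, 1)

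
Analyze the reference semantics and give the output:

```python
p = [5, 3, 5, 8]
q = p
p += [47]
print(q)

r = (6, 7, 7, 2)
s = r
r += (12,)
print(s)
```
[5, 3, 5, 8, 47]
(6, 7, 7, 2)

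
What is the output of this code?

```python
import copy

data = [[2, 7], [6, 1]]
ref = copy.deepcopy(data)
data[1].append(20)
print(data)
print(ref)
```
[[2, 7], [6, 1, 20]]
[[2, 7], [6, 1]]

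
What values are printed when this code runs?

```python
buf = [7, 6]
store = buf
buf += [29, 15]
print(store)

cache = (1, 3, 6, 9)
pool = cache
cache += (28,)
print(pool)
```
[7, 6, 29, 15]
(1, 3, 6, 9)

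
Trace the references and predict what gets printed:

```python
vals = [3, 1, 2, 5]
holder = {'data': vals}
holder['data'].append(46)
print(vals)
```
[3, 1, 2, 5, 46]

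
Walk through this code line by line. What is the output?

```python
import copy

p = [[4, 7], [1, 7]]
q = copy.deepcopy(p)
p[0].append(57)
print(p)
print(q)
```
[[4, 7, 57], [1, 7]]
[[4, 7], [1, 7]]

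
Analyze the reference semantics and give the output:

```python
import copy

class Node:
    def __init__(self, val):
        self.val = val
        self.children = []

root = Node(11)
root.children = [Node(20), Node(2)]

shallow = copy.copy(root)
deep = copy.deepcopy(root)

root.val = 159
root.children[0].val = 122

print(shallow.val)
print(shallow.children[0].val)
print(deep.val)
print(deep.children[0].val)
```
11
122
11
20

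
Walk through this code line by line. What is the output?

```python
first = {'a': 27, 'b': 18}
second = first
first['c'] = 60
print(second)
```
{'a': 27, 'b': 18, 'c': 60}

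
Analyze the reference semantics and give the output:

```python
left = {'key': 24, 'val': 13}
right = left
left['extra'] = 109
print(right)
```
{'key': 24, 'val': 13, 'extra': 109}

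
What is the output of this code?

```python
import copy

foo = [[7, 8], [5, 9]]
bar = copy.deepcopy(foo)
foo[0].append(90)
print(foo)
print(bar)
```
[[7, 8, 90], [5, 9]]
[[7, 8], [5, 9]]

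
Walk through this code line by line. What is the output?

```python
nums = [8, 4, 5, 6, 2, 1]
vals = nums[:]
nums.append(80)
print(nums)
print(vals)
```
[8, 4, 5, 6, 2, 1, 80]
[8, 4, 5, 6, 2, 1]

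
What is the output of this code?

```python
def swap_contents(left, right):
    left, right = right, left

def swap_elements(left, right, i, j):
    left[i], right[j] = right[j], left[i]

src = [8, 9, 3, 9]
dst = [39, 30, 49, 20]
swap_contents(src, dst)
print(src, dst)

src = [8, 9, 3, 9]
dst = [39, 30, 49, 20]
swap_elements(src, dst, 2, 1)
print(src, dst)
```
[8, 9, 3, 9] [39, 30, 49, 20]
[8, 9, 30, 9] [39, 3, 49, 20]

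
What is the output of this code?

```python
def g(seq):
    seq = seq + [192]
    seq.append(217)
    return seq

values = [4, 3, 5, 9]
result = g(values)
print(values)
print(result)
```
[4, 3, 5, 9]
[4, 3, 5, 9, 192, 217]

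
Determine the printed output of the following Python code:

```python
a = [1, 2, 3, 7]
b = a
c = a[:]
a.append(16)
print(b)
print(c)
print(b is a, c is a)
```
[1, 2, 3, 7, 16]
[1, 2, 3, 7]
True False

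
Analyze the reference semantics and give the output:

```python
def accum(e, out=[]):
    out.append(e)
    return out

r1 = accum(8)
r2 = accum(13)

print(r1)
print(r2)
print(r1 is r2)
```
[8, 13]
[8, 13]
True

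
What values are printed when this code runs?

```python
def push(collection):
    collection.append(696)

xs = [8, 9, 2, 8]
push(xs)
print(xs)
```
[8, 9, 2, 8, 696]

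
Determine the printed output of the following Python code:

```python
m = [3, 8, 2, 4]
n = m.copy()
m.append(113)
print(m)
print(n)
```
[3, 8, 2, 4, 113]
[3, 8, 2, 4]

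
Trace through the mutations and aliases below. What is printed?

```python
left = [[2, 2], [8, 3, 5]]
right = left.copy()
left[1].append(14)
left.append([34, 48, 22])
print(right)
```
[[2, 2], [8, 3, 5, 14]]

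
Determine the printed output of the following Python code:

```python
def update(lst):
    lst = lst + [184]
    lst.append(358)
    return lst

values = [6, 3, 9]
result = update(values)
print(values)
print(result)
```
[6, 3, 9]
[6, 3, 9, 184, 358]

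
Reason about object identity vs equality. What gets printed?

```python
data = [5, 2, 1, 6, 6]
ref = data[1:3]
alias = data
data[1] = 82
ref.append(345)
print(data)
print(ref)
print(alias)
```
[5, 82, 1, 6, 6]
[2, 1, 345]
[5, 82, 1, 6, 6]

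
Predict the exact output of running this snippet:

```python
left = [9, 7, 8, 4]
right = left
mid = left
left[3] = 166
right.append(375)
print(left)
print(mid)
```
[9, 7, 8, 166, 375]
[9, 7, 8, 166, 375]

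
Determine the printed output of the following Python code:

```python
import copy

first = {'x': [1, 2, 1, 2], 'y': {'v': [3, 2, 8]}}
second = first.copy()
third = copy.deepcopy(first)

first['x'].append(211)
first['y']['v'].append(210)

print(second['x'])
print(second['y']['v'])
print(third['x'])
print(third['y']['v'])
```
[1, 2, 1, 2, 211]
[3, 2, 8, 210]
[1, 2, 1, 2]
[3, 2, 8]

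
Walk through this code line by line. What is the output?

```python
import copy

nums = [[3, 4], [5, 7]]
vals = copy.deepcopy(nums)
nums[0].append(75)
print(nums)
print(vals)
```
[[3, 4, 75], [5, 7]]
[[3, 4], [5, 7]]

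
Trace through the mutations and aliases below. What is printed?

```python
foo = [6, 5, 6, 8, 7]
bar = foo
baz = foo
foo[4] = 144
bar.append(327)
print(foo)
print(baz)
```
[6, 5, 6, 8, 144, 327]
[6, 5, 6, 8, 144, 327]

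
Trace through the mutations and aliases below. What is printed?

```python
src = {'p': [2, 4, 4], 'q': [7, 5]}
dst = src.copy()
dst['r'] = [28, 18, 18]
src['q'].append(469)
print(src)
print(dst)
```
{'p': [2, 4, 4], 'q': [7, 5, 469]}
{'p': [2, 4, 4], 'q': [7, 5, 469], 'r': [28, 18, 18]}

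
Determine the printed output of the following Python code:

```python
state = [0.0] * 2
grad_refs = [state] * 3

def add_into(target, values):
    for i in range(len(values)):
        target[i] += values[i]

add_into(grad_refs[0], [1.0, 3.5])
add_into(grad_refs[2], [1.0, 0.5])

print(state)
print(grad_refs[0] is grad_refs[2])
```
[2.0, 4.0]
True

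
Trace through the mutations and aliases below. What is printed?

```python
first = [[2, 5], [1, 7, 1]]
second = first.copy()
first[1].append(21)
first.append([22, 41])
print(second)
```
[[2, 5], [1, 7, 1, 21]]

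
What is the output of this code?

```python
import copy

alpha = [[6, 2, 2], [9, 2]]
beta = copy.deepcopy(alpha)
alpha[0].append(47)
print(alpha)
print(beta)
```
[[6, 2, 2, 47], [9, 2]]
[[6, 2, 2], [9, 2]]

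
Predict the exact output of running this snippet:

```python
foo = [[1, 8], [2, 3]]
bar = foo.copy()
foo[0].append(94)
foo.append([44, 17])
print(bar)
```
[[1, 8, 94], [2, 3]]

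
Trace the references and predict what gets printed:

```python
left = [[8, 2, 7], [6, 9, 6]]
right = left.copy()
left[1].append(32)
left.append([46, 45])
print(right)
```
[[8, 2, 7], [6, 9, 6, 32]]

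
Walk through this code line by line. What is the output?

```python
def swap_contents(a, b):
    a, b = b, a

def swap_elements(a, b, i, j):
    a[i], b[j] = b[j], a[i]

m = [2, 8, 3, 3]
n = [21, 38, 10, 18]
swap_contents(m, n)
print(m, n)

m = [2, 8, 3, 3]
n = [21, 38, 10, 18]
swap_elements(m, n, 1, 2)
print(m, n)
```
[2, 8, 3, 3] [21, 38, 10, 18]
[2, 10, 3, 3] [21, 38, 8, 18]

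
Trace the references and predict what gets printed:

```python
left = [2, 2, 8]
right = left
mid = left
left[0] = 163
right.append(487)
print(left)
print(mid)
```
[163, 2, 8, 487]
[163, 2, 8, 487]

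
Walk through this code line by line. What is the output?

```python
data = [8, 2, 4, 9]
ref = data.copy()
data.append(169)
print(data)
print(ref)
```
[8, 2, 4, 9, 169]
[8, 2, 4, 9]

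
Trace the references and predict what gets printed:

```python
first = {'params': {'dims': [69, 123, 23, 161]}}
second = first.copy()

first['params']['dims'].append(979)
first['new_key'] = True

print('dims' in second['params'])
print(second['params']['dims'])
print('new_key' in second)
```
True
[69, 123, 23, 161, 979]
False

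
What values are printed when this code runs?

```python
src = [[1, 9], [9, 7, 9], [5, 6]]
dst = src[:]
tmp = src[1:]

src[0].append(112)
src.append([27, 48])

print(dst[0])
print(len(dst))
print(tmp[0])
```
[1, 9, 112]
3
[9, 7, 9]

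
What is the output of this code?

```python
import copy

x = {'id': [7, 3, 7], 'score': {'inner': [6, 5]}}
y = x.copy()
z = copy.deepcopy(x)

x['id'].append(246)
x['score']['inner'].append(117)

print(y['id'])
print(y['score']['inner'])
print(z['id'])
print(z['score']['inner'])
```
[7, 3, 7, 246]
[6, 5, 117]
[7, 3, 7]
[6, 5]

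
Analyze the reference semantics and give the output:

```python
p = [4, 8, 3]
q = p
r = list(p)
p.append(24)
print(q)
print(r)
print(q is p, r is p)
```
[4, 8, 3, 24]
[4, 8, 3]
True False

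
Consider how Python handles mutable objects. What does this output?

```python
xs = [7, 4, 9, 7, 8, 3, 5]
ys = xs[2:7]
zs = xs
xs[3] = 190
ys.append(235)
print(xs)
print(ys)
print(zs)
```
[7, 4, 9, 190, 8, 3, 5]
[9, 7, 8, 3, 5, 235]
[7, 4, 9, 190, 8, 3, 5]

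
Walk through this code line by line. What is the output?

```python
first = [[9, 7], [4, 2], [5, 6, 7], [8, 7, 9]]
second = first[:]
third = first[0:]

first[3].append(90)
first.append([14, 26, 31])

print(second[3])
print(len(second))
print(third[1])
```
[8, 7, 9, 90]
4
[4, 2]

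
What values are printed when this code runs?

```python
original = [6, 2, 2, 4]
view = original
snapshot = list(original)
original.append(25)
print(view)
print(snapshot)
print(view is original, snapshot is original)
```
[6, 2, 2, 4, 25]
[6, 2, 2, 4]
True False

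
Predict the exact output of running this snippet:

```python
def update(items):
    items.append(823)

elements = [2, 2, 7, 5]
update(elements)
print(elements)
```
[2, 2, 7, 5, 823]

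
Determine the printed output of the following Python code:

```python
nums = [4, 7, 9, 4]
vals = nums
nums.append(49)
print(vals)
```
[4, 7, 9, 4, 49]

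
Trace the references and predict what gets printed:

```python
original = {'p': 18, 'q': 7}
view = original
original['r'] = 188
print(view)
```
{'p': 18, 'q': 7, 'r': 188}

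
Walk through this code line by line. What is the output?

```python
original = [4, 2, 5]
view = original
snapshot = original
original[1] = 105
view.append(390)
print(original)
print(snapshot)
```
[4, 105, 5, 390]
[4, 105, 5, 390]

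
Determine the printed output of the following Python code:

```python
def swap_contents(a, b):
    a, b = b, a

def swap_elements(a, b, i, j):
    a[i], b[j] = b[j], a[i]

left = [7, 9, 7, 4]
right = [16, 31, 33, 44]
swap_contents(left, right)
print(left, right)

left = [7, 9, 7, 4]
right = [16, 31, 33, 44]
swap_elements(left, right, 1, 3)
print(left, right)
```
[7, 9, 7, 4] [16, 31, 33, 44]
[7, 44, 7, 4] [16, 31, 33, 9]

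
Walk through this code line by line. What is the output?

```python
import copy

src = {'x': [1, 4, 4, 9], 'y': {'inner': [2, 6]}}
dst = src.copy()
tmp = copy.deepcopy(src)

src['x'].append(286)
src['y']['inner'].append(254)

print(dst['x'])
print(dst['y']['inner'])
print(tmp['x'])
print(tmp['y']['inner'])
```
[1, 4, 4, 9, 286]
[2, 6, 254]
[1, 4, 4, 9]
[2, 6]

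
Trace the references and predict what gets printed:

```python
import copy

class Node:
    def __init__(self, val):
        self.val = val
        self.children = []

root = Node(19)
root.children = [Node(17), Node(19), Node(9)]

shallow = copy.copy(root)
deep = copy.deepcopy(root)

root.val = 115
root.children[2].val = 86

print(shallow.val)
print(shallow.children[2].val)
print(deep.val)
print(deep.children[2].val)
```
19
86
19
9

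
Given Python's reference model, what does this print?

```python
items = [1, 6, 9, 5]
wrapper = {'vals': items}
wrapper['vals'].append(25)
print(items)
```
[1, 6, 9, 5, 25]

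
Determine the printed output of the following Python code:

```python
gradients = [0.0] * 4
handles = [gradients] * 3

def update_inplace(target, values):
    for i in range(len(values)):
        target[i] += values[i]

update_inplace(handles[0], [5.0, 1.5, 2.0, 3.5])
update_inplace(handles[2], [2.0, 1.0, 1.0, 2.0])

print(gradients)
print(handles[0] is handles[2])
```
[7.0, 2.5, 3.0, 5.5]
True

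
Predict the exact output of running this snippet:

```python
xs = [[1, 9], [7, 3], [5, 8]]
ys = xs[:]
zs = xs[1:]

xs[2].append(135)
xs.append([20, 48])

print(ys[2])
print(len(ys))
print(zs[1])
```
[5, 8, 135]
3
[5, 8, 135]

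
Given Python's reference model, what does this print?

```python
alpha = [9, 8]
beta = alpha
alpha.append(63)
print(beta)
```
[9, 8, 63]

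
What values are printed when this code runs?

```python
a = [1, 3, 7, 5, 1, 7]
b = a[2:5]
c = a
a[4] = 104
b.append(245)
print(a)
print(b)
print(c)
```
[1, 3, 7, 5, 104, 7]
[7, 5, 1, 245]
[1, 3, 7, 5, 104, 7]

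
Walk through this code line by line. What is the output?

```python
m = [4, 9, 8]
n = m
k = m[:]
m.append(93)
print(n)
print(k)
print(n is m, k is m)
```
[4, 9, 8, 93]
[4, 9, 8]
True False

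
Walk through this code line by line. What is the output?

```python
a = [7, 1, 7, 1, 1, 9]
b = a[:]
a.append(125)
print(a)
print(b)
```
[7, 1, 7, 1, 1, 9, 125]
[7, 1, 7, 1, 1, 9]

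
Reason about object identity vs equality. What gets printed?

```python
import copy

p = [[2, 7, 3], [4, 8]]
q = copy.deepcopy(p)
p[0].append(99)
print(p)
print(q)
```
[[2, 7, 3, 99], [4, 8]]
[[2, 7, 3], [4, 8]]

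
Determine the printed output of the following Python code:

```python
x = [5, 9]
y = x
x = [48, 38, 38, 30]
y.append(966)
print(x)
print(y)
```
[48, 38, 38, 30]
[5, 9, 966]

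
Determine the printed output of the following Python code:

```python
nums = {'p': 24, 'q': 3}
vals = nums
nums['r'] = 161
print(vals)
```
{'p': 24, 'q': 3, 'r': 161}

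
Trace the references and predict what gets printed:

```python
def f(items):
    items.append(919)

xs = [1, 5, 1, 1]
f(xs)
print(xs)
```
[1, 5, 1, 1, 919]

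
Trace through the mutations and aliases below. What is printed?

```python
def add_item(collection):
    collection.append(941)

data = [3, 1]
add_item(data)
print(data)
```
[3, 1, 941]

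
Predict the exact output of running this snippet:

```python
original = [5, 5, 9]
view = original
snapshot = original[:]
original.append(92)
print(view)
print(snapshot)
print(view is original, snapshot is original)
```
[5, 5, 9, 92]
[5, 5, 9]
True False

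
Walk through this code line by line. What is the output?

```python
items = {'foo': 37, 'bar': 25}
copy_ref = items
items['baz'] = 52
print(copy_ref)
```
{'foo': 37, 'bar': 25, 'baz': 52}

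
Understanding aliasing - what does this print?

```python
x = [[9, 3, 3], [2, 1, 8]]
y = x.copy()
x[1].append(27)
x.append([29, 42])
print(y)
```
[[9, 3, 3], [2, 1, 8, 27]]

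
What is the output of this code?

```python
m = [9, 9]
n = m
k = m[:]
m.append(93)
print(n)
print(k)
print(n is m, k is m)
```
[9, 9, 93]
[9, 9]
True False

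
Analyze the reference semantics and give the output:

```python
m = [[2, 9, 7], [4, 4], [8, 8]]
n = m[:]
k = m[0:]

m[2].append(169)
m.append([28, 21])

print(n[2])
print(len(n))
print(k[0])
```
[8, 8, 169]
3
[2, 9, 7]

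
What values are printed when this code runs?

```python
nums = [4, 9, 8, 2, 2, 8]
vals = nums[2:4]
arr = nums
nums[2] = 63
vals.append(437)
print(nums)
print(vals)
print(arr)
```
[4, 9, 63, 2, 2, 8]
[8, 2, 437]
[4, 9, 63, 2, 2, 8]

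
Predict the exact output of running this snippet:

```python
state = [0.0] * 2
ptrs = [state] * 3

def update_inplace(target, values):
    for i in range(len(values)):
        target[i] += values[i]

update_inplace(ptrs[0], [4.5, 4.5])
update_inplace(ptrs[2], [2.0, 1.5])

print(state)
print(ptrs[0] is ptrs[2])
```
[6.5, 6.0]
True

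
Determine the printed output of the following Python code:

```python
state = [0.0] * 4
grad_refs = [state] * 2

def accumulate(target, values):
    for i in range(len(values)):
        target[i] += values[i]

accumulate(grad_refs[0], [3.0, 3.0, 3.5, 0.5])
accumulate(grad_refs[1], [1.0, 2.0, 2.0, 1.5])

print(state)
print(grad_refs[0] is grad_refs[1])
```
[4.0, 5.0, 5.5, 2.0]
True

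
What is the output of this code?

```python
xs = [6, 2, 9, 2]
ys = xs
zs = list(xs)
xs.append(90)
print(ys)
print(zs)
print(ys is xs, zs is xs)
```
[6, 2, 9, 2, 90]
[6, 2, 9, 2]
True False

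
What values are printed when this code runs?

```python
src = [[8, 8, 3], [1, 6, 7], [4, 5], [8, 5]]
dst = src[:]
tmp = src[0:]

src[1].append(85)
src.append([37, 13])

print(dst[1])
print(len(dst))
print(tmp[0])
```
[1, 6, 7, 85]
4
[8, 8, 3]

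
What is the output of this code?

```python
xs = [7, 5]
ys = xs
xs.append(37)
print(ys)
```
[7, 5, 37]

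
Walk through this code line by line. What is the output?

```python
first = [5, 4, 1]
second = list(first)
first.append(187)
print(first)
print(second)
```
[5, 4, 1, 187]
[5, 4, 1]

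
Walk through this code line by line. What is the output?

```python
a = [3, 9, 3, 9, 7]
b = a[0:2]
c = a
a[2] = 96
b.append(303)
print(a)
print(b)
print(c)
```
[3, 9, 96, 9, 7]
[3, 9, 303]
[3, 9, 96, 9, 7]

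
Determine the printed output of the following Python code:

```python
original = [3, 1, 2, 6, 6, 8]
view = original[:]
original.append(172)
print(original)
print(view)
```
[3, 1, 2, 6, 6, 8, 172]
[3, 1, 2, 6, 6, 8]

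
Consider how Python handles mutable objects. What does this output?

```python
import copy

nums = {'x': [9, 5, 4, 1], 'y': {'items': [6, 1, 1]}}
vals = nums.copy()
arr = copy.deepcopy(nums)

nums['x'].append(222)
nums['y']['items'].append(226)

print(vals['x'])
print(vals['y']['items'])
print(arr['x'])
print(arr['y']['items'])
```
[9, 5, 4, 1, 222]
[6, 1, 1, 226]
[9, 5, 4, 1]
[6, 1, 1]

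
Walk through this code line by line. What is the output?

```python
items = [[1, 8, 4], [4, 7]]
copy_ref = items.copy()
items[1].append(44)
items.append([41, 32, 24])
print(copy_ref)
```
[[1, 8, 4], [4, 7, 44]]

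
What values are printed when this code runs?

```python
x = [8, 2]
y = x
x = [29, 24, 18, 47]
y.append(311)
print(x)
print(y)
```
[29, 24, 18, 47]
[8, 2, 311]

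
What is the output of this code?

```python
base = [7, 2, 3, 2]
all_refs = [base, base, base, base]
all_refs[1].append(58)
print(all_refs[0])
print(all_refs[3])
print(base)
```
[7, 2, 3, 2, 58]
[7, 2, 3, 2, 58]
[7, 2, 3, 2, 58]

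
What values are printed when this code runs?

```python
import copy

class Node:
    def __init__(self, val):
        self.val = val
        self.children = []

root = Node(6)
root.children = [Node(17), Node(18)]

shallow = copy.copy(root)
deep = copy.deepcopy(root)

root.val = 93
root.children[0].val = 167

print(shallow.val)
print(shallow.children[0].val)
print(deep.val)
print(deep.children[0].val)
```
6
167
6
17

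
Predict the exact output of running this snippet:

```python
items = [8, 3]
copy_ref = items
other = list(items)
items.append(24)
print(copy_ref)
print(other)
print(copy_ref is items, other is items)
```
[8, 3, 24]
[8, 3]
True False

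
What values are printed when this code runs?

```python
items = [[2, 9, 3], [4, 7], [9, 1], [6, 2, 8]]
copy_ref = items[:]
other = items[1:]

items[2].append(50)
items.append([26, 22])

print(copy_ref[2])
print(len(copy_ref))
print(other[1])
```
[9, 1, 50]
4
[9, 1, 50]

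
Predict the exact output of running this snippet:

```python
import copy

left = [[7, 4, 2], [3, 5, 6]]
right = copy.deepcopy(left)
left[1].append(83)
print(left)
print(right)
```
[[7, 4, 2], [3, 5, 6, 83]]
[[7, 4, 2], [3, 5, 6]]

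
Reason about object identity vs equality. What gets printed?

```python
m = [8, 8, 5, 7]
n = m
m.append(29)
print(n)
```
[8, 8, 5, 7, 29]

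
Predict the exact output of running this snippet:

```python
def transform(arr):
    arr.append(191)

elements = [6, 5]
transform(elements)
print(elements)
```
[6, 5, 191]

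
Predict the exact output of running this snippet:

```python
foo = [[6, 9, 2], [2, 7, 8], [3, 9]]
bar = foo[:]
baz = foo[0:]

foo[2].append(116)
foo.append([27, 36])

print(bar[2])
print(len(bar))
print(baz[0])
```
[3, 9, 116]
3
[6, 9, 2]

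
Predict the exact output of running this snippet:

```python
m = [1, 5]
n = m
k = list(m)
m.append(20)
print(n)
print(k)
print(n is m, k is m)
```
[1, 5, 20]
[1, 5]
True False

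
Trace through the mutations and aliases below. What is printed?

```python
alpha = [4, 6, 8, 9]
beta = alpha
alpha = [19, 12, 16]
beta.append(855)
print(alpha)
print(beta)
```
[19, 12, 16]
[4, 6, 8, 9, 855]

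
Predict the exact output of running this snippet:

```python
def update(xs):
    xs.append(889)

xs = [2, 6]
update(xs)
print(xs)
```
[2, 6, 889]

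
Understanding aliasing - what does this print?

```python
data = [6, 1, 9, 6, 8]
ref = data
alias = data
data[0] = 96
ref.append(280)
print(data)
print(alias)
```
[96, 1, 9, 6, 8, 280]
[96, 1, 9, 6, 8, 280]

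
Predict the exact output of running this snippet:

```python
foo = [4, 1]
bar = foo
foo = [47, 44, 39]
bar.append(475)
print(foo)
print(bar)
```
[47, 44, 39]
[4, 1, 475]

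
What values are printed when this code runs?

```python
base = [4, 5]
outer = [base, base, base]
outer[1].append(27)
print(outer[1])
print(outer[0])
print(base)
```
[4, 5, 27]
[4, 5, 27]
[4, 5, 27]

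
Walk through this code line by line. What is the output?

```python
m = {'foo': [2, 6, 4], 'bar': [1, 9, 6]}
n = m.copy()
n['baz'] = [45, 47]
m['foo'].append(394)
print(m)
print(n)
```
{'foo': [2, 6, 4, 394], 'bar': [1, 9, 6]}
{'foo': [2, 6, 4, 394], 'bar': [1, 9, 6], 'baz': [45, 47]}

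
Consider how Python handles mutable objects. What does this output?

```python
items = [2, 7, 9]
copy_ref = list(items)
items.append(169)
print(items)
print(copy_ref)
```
[2, 7, 9, 169]
[2, 7, 9]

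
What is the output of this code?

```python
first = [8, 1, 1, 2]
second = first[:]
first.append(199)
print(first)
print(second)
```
[8, 1, 1, 2, 199]
[8, 1, 1, 2]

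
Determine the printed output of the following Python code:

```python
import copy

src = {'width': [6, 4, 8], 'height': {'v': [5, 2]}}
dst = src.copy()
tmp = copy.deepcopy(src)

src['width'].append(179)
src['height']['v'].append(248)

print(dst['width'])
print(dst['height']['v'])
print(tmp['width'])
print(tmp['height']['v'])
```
[6, 4, 8, 179]
[5, 2, 248]
[6, 4, 8]
[5, 2]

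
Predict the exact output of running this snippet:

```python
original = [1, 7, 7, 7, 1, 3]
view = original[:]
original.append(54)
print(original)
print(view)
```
[1, 7, 7, 7, 1, 3, 54]
[1, 7, 7, 7, 1, 3]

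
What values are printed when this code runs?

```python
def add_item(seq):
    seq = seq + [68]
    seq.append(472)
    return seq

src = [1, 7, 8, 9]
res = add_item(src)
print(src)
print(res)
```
[1, 7, 8, 9]
[1, 7, 8, 9, 68, 472]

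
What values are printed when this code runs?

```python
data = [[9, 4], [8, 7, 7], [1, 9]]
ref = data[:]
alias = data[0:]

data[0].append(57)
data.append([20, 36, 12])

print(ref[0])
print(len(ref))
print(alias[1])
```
[9, 4, 57]
3
[8, 7, 7]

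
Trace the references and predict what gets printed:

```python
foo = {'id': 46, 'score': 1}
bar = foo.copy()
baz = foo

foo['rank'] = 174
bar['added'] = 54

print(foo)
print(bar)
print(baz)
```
{'id': 46, 'score': 1, 'rank': 174}
{'id': 46, 'score': 1, 'added': 54}
{'id': 46, 'score': 1, 'rank': 174}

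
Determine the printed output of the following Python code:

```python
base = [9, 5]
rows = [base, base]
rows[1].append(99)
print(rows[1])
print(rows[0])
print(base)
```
[9, 5, 99]
[9, 5, 99]
[9, 5, 99]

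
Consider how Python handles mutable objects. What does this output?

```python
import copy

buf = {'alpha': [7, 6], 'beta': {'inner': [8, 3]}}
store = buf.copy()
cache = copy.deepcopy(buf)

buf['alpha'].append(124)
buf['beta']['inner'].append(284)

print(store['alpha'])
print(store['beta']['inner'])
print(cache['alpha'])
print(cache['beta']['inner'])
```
[7, 6, 124]
[8, 3, 284]
[7, 6]
[8, 3]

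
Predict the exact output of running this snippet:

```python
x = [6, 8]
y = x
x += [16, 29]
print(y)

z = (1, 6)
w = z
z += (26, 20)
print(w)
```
[6, 8, 16, 29]
(1, 6)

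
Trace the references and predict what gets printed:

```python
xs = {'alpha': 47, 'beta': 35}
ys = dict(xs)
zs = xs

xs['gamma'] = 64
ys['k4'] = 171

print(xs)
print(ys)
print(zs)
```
{'alpha': 47, 'beta': 35, 'gamma': 64}
{'alpha': 47, 'beta': 35, 'k4': 171}
{'alpha': 47, 'beta': 35, 'gamma': 64}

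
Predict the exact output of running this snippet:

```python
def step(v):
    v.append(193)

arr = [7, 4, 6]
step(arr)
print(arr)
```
[7, 4, 6, 193]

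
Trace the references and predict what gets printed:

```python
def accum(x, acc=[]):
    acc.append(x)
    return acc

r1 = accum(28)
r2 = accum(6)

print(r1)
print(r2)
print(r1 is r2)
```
[28, 6]
[28, 6]
True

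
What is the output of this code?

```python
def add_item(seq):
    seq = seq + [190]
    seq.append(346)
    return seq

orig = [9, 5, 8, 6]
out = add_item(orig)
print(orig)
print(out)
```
[9, 5, 8, 6]
[9, 5, 8, 6, 190, 346]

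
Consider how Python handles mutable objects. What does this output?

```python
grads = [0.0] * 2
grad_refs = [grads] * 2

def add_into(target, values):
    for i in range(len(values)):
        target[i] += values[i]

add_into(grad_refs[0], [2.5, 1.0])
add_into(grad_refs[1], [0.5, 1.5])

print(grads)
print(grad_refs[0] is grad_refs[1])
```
[3.0, 2.5]
True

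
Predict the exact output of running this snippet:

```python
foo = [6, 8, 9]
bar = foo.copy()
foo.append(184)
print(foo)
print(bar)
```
[6, 8, 9, 184]
[6, 8, 9]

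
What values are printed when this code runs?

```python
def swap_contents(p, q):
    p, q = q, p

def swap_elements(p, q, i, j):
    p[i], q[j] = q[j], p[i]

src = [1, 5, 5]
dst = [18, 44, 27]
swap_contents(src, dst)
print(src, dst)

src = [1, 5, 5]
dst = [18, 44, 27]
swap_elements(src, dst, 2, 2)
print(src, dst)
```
[1, 5, 5] [18, 44, 27]
[1, 5, 27] [18, 44, 5]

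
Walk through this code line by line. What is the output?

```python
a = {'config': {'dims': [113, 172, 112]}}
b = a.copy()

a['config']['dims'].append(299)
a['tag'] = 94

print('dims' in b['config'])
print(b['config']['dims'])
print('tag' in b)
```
True
[113, 172, 112, 299]
False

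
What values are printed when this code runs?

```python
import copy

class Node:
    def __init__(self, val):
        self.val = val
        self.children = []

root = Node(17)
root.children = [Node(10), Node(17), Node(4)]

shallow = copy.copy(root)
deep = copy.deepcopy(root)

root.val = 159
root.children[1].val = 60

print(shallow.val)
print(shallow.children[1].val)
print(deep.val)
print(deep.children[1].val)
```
17
60
17
17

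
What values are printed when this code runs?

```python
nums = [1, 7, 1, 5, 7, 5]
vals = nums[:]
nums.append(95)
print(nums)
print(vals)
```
[1, 7, 1, 5, 7, 5, 95]
[1, 7, 1, 5, 7, 5]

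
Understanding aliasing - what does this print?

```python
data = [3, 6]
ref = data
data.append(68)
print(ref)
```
[3, 6, 68]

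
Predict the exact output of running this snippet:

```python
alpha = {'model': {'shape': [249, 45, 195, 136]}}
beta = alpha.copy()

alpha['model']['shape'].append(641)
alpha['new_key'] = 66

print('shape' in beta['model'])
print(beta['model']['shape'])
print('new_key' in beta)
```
True
[249, 45, 195, 136, 641]
False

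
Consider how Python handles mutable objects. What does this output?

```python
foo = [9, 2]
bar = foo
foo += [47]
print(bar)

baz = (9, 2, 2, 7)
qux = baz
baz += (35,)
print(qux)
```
[9, 2, 47]
(9, 2, 2, 7)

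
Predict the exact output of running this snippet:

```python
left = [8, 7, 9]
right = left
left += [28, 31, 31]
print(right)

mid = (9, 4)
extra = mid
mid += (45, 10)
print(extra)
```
[8, 7, 9, 28, 31, 31]
(9, 4)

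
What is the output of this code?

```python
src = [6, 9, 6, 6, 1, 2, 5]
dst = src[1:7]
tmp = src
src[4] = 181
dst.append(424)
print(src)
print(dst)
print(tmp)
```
[6, 9, 6, 6, 181, 2, 5]
[9, 6, 6, 1, 2, 5, 424]
[6, 9, 6, 6, 181, 2, 5]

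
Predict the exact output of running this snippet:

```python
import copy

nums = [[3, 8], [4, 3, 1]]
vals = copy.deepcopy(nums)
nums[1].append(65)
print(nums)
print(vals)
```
[[3, 8], [4, 3, 1, 65]]
[[3, 8], [4, 3, 1]]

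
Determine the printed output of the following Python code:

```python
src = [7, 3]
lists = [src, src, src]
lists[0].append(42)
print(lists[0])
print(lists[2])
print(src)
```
[7, 3, 42]
[7, 3, 42]
[7, 3, 42]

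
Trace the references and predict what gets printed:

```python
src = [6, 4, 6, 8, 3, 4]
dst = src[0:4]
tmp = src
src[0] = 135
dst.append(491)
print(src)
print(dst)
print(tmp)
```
[135, 4, 6, 8, 3, 4]
[6, 4, 6, 8, 491]
[135, 4, 6, 8, 3, 4]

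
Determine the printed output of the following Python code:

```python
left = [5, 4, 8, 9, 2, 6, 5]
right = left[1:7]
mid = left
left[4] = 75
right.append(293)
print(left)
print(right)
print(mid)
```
[5, 4, 8, 9, 75, 6, 5]
[4, 8, 9, 2, 6, 5, 293]
[5, 4, 8, 9, 75, 6, 5]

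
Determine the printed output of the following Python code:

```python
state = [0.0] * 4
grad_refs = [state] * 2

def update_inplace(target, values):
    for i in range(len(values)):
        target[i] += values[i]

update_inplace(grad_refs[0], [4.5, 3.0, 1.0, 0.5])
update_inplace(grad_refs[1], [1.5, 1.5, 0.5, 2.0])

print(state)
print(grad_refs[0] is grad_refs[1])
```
[6.0, 4.5, 1.5, 2.5]
True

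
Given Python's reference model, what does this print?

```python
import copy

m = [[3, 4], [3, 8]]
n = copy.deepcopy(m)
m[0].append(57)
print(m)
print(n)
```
[[3, 4, 57], [3, 8]]
[[3, 4], [3, 8]]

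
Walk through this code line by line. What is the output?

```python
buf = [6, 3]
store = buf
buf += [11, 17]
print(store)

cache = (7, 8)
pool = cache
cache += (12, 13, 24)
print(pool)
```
[6, 3, 11, 17]
(7, 8)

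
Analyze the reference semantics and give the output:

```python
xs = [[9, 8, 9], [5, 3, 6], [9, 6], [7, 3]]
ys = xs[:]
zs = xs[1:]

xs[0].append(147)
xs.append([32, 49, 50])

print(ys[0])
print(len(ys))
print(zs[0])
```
[9, 8, 9, 147]
4
[5, 3, 6]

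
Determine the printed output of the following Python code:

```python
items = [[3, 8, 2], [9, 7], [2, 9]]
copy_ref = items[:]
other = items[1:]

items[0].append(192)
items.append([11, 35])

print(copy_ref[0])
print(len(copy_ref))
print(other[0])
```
[3, 8, 2, 192]
3
[9, 7]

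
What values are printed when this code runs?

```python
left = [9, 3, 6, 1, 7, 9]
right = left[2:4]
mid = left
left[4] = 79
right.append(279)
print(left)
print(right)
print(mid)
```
[9, 3, 6, 1, 79, 9]
[6, 1, 279]
[9, 3, 6, 1, 79, 9]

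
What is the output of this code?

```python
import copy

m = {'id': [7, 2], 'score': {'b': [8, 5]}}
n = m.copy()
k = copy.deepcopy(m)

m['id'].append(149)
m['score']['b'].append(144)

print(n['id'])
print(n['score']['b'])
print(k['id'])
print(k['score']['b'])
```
[7, 2, 149]
[8, 5, 144]
[7, 2]
[8, 5]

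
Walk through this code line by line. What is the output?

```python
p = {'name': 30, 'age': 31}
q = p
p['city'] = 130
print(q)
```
{'name': 30, 'age': 31, 'city': 130}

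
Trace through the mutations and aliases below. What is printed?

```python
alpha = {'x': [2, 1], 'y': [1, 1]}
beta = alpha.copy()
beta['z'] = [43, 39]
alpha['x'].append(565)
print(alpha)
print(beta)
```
{'x': [2, 1, 565], 'y': [1, 1]}
{'x': [2, 1, 565], 'y': [1, 1], 'z': [43, 39]}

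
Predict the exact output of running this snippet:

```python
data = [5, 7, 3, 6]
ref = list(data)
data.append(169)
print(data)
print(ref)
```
[5, 7, 3, 6, 169]
[5, 7, 3, 6]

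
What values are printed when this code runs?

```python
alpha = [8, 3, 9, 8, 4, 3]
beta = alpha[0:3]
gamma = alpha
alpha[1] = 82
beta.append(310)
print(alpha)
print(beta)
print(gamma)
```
[8, 82, 9, 8, 4, 3]
[8, 3, 9, 310]
[8, 82, 9, 8, 4, 3]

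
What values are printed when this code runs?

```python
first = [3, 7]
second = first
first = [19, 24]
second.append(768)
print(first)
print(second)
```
[19, 24]
[3, 7, 768]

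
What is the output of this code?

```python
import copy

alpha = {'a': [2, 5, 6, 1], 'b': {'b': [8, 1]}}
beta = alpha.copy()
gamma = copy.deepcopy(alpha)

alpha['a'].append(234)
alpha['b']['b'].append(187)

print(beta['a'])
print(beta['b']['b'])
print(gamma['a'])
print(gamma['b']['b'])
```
[2, 5, 6, 1, 234]
[8, 1, 187]
[2, 5, 6, 1]
[8, 1]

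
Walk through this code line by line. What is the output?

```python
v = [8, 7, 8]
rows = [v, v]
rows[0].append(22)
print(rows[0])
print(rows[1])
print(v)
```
[8, 7, 8, 22]
[8, 7, 8, 22]
[8, 7, 8, 22]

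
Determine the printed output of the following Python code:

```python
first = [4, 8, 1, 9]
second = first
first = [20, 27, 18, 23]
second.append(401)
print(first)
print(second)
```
[20, 27, 18, 23]
[4, 8, 1, 9, 401]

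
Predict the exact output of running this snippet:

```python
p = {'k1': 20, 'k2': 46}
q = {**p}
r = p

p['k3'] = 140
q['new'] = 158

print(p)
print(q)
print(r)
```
{'k1': 20, 'k2': 46, 'k3': 140}
{'k1': 20, 'k2': 46, 'new': 158}
{'k1': 20, 'k2': 46, 'k3': 140}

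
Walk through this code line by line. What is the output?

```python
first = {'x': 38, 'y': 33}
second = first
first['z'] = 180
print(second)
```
{'x': 38, 'y': 33, 'z': 180}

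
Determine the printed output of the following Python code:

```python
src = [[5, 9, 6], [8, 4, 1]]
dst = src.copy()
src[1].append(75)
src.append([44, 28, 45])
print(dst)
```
[[5, 9, 6], [8, 4, 1, 75]]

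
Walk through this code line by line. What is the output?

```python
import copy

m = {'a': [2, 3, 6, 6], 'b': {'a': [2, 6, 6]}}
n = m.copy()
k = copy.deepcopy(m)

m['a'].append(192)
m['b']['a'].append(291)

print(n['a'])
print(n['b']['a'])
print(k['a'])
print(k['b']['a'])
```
[2, 3, 6, 6, 192]
[2, 6, 6, 291]
[2, 3, 6, 6]
[2, 6, 6]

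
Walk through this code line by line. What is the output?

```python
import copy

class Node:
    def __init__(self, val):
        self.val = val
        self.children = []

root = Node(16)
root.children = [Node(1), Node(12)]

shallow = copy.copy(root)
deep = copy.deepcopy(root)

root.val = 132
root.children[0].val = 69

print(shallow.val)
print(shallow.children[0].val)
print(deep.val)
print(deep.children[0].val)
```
16
69
16
1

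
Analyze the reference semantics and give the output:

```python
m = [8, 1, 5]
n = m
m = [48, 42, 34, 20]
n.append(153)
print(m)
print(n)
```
[48, 42, 34, 20]
[8, 1, 5, 153]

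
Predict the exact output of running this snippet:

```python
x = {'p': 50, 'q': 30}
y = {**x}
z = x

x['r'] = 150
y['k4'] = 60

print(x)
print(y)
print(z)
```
{'p': 50, 'q': 30, 'r': 150}
{'p': 50, 'q': 30, 'k4': 60}
{'p': 50, 'q': 30, 'r': 150}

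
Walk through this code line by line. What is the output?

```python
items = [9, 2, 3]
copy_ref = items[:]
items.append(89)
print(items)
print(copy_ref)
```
[9, 2, 3, 89]
[9, 2, 3]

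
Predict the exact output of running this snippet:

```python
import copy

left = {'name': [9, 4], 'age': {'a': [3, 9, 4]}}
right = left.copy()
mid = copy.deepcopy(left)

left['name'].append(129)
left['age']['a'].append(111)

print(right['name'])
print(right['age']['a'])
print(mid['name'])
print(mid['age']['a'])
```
[9, 4, 129]
[3, 9, 4, 111]
[9, 4]
[3, 9, 4]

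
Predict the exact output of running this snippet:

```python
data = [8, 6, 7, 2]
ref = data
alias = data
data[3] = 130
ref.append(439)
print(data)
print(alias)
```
[8, 6, 7, 130, 439]
[8, 6, 7, 130, 439]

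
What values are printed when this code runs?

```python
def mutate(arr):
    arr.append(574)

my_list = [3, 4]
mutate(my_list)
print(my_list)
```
[3, 4, 574]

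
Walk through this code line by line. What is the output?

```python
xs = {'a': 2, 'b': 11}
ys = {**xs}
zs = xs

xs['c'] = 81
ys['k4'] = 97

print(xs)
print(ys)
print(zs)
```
{'a': 2, 'b': 11, 'c': 81}
{'a': 2, 'b': 11, 'k4': 97}
{'a': 2, 'b': 11, 'c': 81}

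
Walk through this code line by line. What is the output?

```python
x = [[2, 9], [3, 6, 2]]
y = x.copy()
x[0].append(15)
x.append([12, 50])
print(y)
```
[[2, 9, 15], [3, 6, 2]]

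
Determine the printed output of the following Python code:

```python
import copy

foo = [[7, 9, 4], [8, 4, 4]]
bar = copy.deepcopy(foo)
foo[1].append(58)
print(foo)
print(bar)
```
[[7, 9, 4], [8, 4, 4, 58]]
[[7, 9, 4], [8, 4, 4]]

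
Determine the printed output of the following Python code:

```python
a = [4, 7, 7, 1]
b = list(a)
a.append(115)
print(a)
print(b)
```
[4, 7, 7, 1, 115]
[4, 7, 7, 1]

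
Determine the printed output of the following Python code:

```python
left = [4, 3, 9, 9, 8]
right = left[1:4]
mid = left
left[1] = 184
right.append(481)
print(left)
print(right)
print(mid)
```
[4, 184, 9, 9, 8]
[3, 9, 9, 481]
[4, 184, 9, 9, 8]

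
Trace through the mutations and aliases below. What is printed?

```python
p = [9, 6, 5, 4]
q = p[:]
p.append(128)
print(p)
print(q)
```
[9, 6, 5, 4, 128]
[9, 6, 5, 4]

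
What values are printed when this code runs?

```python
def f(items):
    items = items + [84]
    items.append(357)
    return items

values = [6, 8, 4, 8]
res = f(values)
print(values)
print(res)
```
[6, 8, 4, 8]
[6, 8, 4, 8, 84, 357]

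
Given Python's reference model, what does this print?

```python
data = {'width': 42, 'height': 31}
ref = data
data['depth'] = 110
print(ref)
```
{'width': 42, 'height': 31, 'depth': 110}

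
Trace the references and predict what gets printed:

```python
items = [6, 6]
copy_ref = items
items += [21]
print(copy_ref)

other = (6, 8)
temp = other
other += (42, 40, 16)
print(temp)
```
[6, 6, 21]
(6, 8)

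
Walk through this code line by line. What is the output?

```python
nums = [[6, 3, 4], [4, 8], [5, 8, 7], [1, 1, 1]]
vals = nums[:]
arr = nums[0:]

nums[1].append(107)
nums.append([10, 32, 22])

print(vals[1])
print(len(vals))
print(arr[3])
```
[4, 8, 107]
4
[1, 1, 1]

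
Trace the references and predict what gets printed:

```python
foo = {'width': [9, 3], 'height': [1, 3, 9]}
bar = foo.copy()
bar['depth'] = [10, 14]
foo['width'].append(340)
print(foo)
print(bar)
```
{'width': [9, 3, 340], 'height': [1, 3, 9]}
{'width': [9, 3, 340], 'height': [1, 3, 9], 'depth': [10, 14]}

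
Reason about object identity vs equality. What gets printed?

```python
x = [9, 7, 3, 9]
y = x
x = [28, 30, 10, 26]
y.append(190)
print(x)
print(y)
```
[28, 30, 10, 26]
[9, 7, 3, 9, 190]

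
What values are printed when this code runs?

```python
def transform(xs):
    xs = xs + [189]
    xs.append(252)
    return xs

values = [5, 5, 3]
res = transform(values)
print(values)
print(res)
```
[5, 5, 3]
[5, 5, 3, 189, 252]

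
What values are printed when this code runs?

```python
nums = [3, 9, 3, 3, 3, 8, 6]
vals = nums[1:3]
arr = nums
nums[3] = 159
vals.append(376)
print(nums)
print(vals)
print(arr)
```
[3, 9, 3, 159, 3, 8, 6]
[9, 3, 376]
[3, 9, 3, 159, 3, 8, 6]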